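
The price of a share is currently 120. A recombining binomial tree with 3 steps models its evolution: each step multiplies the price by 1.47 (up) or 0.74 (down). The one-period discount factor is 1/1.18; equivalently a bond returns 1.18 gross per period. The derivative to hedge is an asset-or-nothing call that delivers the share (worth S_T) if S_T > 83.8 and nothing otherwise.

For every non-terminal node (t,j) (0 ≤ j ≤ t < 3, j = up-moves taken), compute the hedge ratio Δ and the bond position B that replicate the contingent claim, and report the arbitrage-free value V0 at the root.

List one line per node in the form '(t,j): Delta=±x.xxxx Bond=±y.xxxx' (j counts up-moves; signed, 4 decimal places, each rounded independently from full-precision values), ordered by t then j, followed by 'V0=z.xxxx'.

Under the risk-neutral measure, an up-move has probability p* = (R−d)/(u−d) = 0.6027 and values discount at R = 1.18.
Payoff layer (t=3): V(3,0)=0.0000, V(3,1)=96.5966, V(3,2)=191.8879, V(3,3)=381.1828
  t=2,j=0: stock 65.7120 → up 96.5966 (V=96.5966), down 48.6269 (V=0.0000). Price 49.3412; hedge Δ=2.0137, bond B=-82.9830.
  t=2,j=1: stock 130.5360 → up 191.8879 (V=191.8879), down 96.5966 (V=96.5966). Price 130.5360; hedge Δ=1.0000, bond B=0.0000.
  t=2,j=2: stock 259.3080 → up 381.1828 (V=381.1828), down 191.8879 (V=191.8879). Price 259.3080; hedge Δ=1.0000, bond B=0.0000.
  t=1,j=0: stock 88.8000 → up 130.5360 (V=130.5360), down 65.7120 (V=49.3412). Price 83.2886; hedge Δ=1.2525, bond B=-27.9371.
  t=1,j=1: stock 176.4000 → up 259.3080 (V=259.3080), down 130.5360 (V=130.5360). Price 176.4000; hedge Δ=1.0000, bond B=0.0000.
  t=0,j=0: stock 120.0000 → up 176.4000 (V=176.4000), down 88.8000 (V=83.2886). Price 118.1445; hedge Δ=1.0629, bond B=-9.4054.
Root portfolio cost Δ·120+B reproduces V0=118.1445.

(0,0): Delta=1.0629 Bond=-9.4054
(1,0): Delta=1.2525 Bond=-27.9371
(1,1): Delta=1.0000 Bond=0.0000
(2,0): Delta=2.0137 Bond=-82.9830
(2,1): Delta=1.0000 Bond=0.0000
(2,2): Delta=1.0000 Bond=0.0000
V0=118.1445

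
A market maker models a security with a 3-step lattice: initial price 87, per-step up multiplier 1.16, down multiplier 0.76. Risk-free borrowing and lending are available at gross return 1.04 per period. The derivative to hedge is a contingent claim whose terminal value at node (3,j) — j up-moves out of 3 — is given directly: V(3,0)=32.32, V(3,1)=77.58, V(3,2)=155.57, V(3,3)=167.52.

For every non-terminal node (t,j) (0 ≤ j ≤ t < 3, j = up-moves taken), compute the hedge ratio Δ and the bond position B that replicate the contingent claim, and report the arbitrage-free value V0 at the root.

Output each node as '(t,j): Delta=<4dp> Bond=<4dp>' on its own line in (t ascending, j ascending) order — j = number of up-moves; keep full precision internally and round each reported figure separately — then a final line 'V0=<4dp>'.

Risk-neutral probability p* = (R−d)/(u−d) = (1.04−0.76)/(1.16−0.76) = 0.7000.
Terminal values V(3,·): V(3,0)=32.3200, V(3,1)=77.5800, V(3,2)=155.5700, V(3,3)=167.5200
Node (2,0) S=50.2512: V=(p*·77.5800+(1−p*)·32.3200)/1.04=61.5404; Δ=(77.5800−32.3200)/(58.2914−38.1909)=2.2517; B=V−Δ·S=-51.6096
Node (2,1) S=76.6992: V=(p*·155.5700+(1−p*)·77.5800)/1.04=127.0894; Δ=(155.5700−77.5800)/(88.9711−58.2914)=2.5421; B=V−Δ·S=-67.8856
Node (2,2) S=117.0672: V=(p*·167.5200+(1−p*)·155.5700)/1.04=157.6298; Δ=(167.5200−155.5700)/(135.7980−88.9711)=0.2552; B=V−Δ·S=127.7548
Node (1,0) S=66.1200: V=(p*·127.0894+(1−p*)·61.5404)/1.04=103.2930; Δ=(127.0894−61.5404)/(76.6992−50.2512)=2.4784; B=V−Δ·S=-60.5796
Node (1,1) S=100.9200: V=(p*·157.6298+(1−p*)·127.0894)/1.04=142.7574; Δ=(157.6298−127.0894)/(117.0672−76.6992)=0.7565; B=V−Δ·S=66.4064
Node (0,0) S=87.0000: V=(p*·142.7574+(1−p*)·103.2930)/1.04=125.8828; Δ=(142.7574−103.2930)/(100.9200−66.1200)=1.1340; B=V−Δ·S=27.2218
Root portfolio cost Δ·87+B reproduces V0=125.8828.

(0,0): Delta=1.1340 Bond=27.2218
(1,0): Delta=2.4784 Bond=-60.5796
(1,1): Delta=0.7565 Bond=66.4064
(2,0): Delta=2.2517 Bond=-51.6096
(2,1): Delta=2.5421 Bond=-67.8856
(2,2): Delta=0.2552 Bond=127.7548
V0=125.8828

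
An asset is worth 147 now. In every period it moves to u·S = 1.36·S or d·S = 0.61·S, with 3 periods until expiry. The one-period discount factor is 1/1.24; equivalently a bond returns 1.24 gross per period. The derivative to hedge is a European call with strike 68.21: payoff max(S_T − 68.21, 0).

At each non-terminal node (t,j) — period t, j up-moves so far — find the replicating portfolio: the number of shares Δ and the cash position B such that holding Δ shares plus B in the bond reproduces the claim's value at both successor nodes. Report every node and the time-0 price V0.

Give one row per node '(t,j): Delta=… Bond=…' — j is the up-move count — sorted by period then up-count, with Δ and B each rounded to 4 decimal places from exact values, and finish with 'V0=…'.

(0,0): Delta=0.9947 Bond=-34.9269
(1,0): Delta=0.9331 Bond=-37.7866
(1,1): Delta=1.0000 Bond=-44.3613
(2,0): Delta=0.1506 Bond=-4.0537
(2,1): Delta=1.0000 Bond=-55.0081
(2,2): Delta=1.0000 Bond=-55.0081
V0=111.2996

Risk-neutral probability p* = (R−d)/(u−d) = (1.24−0.61)/(1.36−0.61) = 0.8400.
Terminal values V(3,·): V(3,0)=0.0000, V(3,1)=6.1802, V(3,2)=97.6436, V(3,3)=301.5620
(2,0): S=54.6987. Δ = (V_up−V_dn)/(S_up−S_dn) = (6.1802−0.0000)/(74.3902−33.3662) = 0.1506. V = [p*·6.1802 + (1−p*)·0.0000]/1.24 = 4.1866. B = V − Δ·S = -4.0537.
(2,1): S=121.9512. Δ = (V_up−V_dn)/(S_up−S_dn) = (97.6436−6.1802)/(165.8536−74.3902) = 1.0000. V = [p*·97.6436 + (1−p*)·6.1802]/1.24 = 66.9431. B = V − Δ·S = -55.0081.
(2,2): S=271.8912. Δ = (V_up−V_dn)/(S_up−S_dn) = (301.5620−97.6436)/(369.7720−165.8536) = 1.0000. V = [p*·301.5620 + (1−p*)·97.6436]/1.24 = 216.8831. B = V − Δ·S = -55.0081.
(1,0): S=89.6700. Δ = (V_up−V_dn)/(S_up−S_dn) = (66.9431−4.1866)/(121.9512−54.6987) = 0.9331. V = [p*·66.9431 + (1−p*)·4.1866]/1.24 = 45.8888. B = V − Δ·S = -37.7866.
(1,1): S=199.9200. Δ = (V_up−V_dn)/(S_up−S_dn) = (216.8831−66.9431)/(271.8912−121.9512) = 1.0000. V = [p*·216.8831 + (1−p*)·66.9431]/1.24 = 155.5587. B = V − Δ·S = -44.3613.
(0,0): S=147.0000. Δ = (V_up−V_dn)/(S_up−S_dn) = (155.5587−45.8888)/(199.9200−89.6700) = 0.9947. V = [p*·155.5587 + (1−p*)·45.8888]/1.24 = 111.2996. B = V − Δ·S = -34.9269.
Self-financing check: at every node Δ·S+B equals the discounted successor values.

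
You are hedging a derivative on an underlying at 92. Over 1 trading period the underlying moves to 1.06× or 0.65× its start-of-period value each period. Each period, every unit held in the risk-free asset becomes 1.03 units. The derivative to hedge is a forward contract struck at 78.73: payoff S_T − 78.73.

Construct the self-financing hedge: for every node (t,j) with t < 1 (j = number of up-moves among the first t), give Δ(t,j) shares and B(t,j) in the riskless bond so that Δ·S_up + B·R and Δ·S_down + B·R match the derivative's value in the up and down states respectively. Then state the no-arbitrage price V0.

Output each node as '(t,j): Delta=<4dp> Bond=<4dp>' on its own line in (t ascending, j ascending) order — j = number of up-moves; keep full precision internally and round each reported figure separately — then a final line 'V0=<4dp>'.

No-arbitrage ⇒ martingale measure with p* = (R−d)/(u−d) = 0.9268.
Terminal payoffs: V(1,0)=-18.9300, V(1,1)=18.7900
(0,0): S=92.0000. Δ = (V_up−V_dn)/(S_up−S_dn) = (18.7900−-18.9300)/(97.5200−59.8000) = 1.0000. V = [p*·18.7900 + (1−p*)·-18.9300]/1.03 = 15.5631. B = V − Δ·S = -76.4369.
Root portfolio cost Δ·92+B reproduces V0=15.5631.

(0,0): Delta=1.0000 Bond=-76.4369
V0=15.5631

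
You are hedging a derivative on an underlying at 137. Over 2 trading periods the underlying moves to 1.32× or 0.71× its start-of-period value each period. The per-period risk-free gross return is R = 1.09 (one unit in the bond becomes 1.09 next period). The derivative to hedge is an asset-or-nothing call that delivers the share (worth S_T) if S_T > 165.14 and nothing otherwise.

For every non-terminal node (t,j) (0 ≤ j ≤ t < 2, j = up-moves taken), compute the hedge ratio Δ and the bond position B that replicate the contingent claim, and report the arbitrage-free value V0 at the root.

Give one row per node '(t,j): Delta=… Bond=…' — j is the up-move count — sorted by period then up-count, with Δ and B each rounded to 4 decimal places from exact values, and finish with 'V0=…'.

Under the risk-neutral measure, an up-move has probability p* = (R−d)/(u−d) = 0.6230 and values discount at R = 1.09.
Terminal payoffs: V(2,0)=0.0000, V(2,1)=0.0000, V(2,2)=238.7088
  t=1,j=0: stock 97.2700 → up 128.3964 (V=0.0000), down 69.0617 (V=0.0000). Price 0.0000; hedge Δ=0.0000, bond B=0.0000.
  t=1,j=1: stock 180.8400 → up 238.7088 (V=238.7088), down 128.3964 (V=0.0000). Price 136.4255; hedge Δ=2.1639, bond B=-254.9004.
  t=0,j=0: stock 137.0000 → up 180.8400 (V=136.4255), down 97.2700 (V=0.0000). Price 77.9692; hedge Δ=1.6325, bond B=-145.6793.
Self-financing check: at every node Δ·S+B equals the discounted successor values.

(0,0): Delta=1.6325 Bond=-145.6793
(1,0): Delta=0.0000 Bond=0.0000
(1,1): Delta=2.1639 Bond=-254.9004
V0=77.9692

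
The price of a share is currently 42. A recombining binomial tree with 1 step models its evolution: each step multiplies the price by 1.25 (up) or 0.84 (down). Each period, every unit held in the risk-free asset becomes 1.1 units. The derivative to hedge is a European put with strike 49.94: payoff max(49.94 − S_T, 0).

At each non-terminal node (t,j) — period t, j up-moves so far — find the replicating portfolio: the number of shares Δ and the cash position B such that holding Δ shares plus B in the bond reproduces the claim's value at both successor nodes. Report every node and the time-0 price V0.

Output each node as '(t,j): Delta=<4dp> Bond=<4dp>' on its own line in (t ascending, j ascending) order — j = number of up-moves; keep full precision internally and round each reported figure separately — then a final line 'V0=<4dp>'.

(0,0): Delta=-0.8513 Bond=40.6319
V0=4.8758

The replicating-portfolio and risk-neutral prices coincide; use p* = (1.1−0.84)/(1.25−0.84) = 0.6341 for the latter.
At expiry t=1: V(1,0)=14.6600, V(1,1)=0.0000
  t=0,j=0: stock 42.0000 → up 52.5000 (V=0.0000), down 35.2800 (V=14.6600). Price 4.8758; hedge Δ=-0.8513, bond B=40.6319.
Each (Δ,B) replicates both successor values, so the strategy is self-financing and V0 is arbitrage-free.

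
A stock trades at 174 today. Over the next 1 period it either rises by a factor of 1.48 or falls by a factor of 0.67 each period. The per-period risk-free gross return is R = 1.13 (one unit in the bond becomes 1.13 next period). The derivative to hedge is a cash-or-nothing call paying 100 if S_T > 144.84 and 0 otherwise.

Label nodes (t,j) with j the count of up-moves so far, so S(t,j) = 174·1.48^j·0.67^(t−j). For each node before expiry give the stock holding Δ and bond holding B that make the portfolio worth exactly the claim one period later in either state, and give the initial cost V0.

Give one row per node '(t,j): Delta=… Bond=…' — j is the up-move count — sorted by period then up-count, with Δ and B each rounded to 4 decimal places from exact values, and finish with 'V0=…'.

Risk-neutral probability p* = (R−d)/(u−d) = (1.13−0.67)/(1.48−0.67) = 0.5679.
At expiry t=1: V(1,0)=0.0000, V(1,1)=100.0000
(0,0): S=174.0000. Δ = (V_up−V_dn)/(S_up−S_dn) = (100.0000−0.0000)/(257.5200−116.5800) = 0.7095. V = [p*·100.0000 + (1−p*)·0.0000]/1.13 = 50.2567. B = V − Δ·S = -73.2000.
Check: Δ(0,0)·S0 + B(0,0) = 50.2567 = V0.

(0,0): Delta=0.7095 Bond=-73.2000
V0=50.2567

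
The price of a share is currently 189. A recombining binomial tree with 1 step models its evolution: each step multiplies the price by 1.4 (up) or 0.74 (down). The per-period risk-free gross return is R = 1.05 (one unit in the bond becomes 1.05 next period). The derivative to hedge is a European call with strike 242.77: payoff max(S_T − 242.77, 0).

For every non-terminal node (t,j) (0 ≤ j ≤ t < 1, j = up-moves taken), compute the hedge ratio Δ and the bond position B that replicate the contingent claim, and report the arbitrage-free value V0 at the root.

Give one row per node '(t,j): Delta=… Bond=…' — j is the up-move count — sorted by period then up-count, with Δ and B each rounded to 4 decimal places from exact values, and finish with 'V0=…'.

(0,0): Delta=0.1750 Bond=-23.3105
V0=9.7652

The replicating-portfolio and risk-neutral prices coincide; use p* = (1.05−0.74)/(1.4−0.74) = 0.4697 for the latter.
At expiry t=1: V(1,0)=0.0000, V(1,1)=21.8300
(0,0): S=189.0000. Δ = (V_up−V_dn)/(S_up−S_dn) = (21.8300−0.0000)/(264.6000−139.8600) = 0.1750. V = [p*·21.8300 + (1−p*)·0.0000]/1.05 = 9.7652. B = V − Δ·S = -23.3105.
Check: Δ(0,0)·S0 + B(0,0) = 9.7652 = V0.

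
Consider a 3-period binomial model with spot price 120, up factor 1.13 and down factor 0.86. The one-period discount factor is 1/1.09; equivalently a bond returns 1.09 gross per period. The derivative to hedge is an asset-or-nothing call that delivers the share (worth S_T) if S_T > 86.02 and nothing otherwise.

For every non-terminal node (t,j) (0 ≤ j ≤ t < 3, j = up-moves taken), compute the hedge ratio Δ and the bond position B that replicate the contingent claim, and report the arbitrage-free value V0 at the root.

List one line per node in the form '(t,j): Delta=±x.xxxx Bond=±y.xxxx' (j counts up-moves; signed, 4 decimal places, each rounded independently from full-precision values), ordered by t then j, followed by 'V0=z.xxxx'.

Since d<R<u, set p* = (R−d)/(u−d) = 0.8519; price each node as the discounted p*-expectation of its children.
At expiry t=3: V(3,0)=0.0000, V(3,1)=100.2898, V(3,2)=131.7761, V(3,3)=173.1476
(2,0): S=88.7520. Δ = (V_up−V_dn)/(S_up−S_dn) = (100.2898−0.0000)/(100.2898−76.3267) = 4.1852. V = [p*·100.2898 + (1−p*)·0.0000]/1.09 = 78.3780. B = V − Δ·S = -293.0656.
(2,1): S=116.6160. Δ = (V_up−V_dn)/(S_up−S_dn) = (131.7761−100.2898)/(131.7761−100.2898) = 1.0000. V = [p*·131.7761 + (1−p*)·100.2898]/1.09 = 116.6160. B = V − Δ·S = 0.0000.
(2,2): S=153.2280. Δ = (V_up−V_dn)/(S_up−S_dn) = (173.1476−131.7761)/(173.1476−131.7761) = 1.0000. V = [p*·173.1476 + (1−p*)·131.7761]/1.09 = 153.2280. B = V − Δ·S = 0.0000.
(1,0): S=103.2000. Δ = (V_up−V_dn)/(S_up−S_dn) = (116.6160−78.3780)/(116.6160−88.7520) = 1.3723. V = [p*·116.6160 + (1−p*)·78.3780]/1.09 = 101.7900. B = V − Δ·S = -39.8322.
(1,1): S=135.6000. Δ = (V_up−V_dn)/(S_up−S_dn) = (153.2280−116.6160)/(153.2280−116.6160) = 1.0000. V = [p*·153.2280 + (1−p*)·116.6160]/1.09 = 135.6000. B = V − Δ·S = 0.0000.
(0,0): S=120.0000. Δ = (V_up−V_dn)/(S_up−S_dn) = (135.6000−101.7900)/(135.6000−103.2000) = 1.0435. V = [p*·135.6000 + (1−p*)·101.7900]/1.09 = 119.8084. B = V − Δ·S = -5.4138.
Each (Δ,B) replicates both successor values, so the strategy is self-financing and V0 is arbitrage-free.

(0,0): Delta=1.0435 Bond=-5.4138
(1,0): Delta=1.3723 Bond=-39.8322
(1,1): Delta=1.0000 Bond=0.0000
(2,0): Delta=4.1852 Bond=-293.0656
(2,1): Delta=1.0000 Bond=0.0000
(2,2): Delta=1.0000 Bond=0.0000
V0=119.8084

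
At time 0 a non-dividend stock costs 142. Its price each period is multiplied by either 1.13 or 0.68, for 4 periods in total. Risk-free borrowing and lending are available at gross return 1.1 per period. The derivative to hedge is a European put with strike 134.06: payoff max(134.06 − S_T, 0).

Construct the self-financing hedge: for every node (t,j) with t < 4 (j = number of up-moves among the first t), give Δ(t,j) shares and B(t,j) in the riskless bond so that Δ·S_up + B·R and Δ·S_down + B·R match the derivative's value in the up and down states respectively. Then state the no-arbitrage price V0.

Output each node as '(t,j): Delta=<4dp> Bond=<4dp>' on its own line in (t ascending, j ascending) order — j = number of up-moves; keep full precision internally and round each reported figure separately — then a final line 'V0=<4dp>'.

(0,0): Delta=-0.1078 Bond=16.1723
(1,0): Delta=-0.9127 Bond=95.5131
(1,1): Delta=-0.0732 Bond=12.2378
(2,0): Delta=-1.0000 Bond=110.7934
(2,1): Delta=-0.9090 Bond=104.6552
(2,2): Delta=-0.0373 Bond=6.9478
(3,0): Delta=-1.0000 Bond=121.8727
(3,1): Delta=-1.0000 Bond=121.8727
(3,2): Delta=-0.9051 Bond=114.6384
(3,3): Delta=0.0000 Bond=0.0000
V0=0.8613

Since d<R<u, set p* = (R−d)/(u−d) = 0.9333; price each node as the discounted p*-expectation of its children.
Terminal payoffs: V(4,0)=103.6984, V(4,1)=83.6062, V(4,2)=50.2177, V(4,3)=0.0000, V(4,4)=0.0000
Node (3,0) S=44.6493: V=(p*·83.6062+(1−p*)·103.6984)/1.1=77.2234; Δ=(83.6062−103.6984)/(50.4538−30.3616)=-1.0000; B=V−Δ·S=121.8727
Node (3,1) S=74.1967: V=(p*·50.2177+(1−p*)·83.6062)/1.1=47.6760; Δ=(50.2177−83.6062)/(83.8423−50.4538)=-1.0000; B=V−Δ·S=121.8727
Node (3,2) S=123.2975: V=(p*·0.0000+(1−p*)·50.2177)/1.1=3.0435; Δ=(0.0000−50.2177)/(139.3261−83.8423)=-0.9051; B=V−Δ·S=114.6384
Node (3,3) S=204.8914: V=(p*·0.0000+(1−p*)·0.0000)/1.1=0.0000; Δ=(0.0000−0.0000)/(231.5273−139.3261)=0.0000; B=V−Δ·S=0.0000
Node (2,0) S=65.6608: V=(p*·47.6760+(1−p*)·77.2234)/1.1=45.1326; Δ=(47.6760−77.2234)/(74.1967−44.6493)=-1.0000; B=V−Δ·S=110.7934
Node (2,1) S=109.1128: V=(p*·3.0435+(1−p*)·47.6760)/1.1=5.4718; Δ=(3.0435−47.6760)/(123.2975−74.1967)=-0.9090; B=V−Δ·S=104.6552
Node (2,2) S=181.3198: V=(p*·0.0000+(1−p*)·3.0435)/1.1=0.1845; Δ=(0.0000−3.0435)/(204.8914−123.2975)=-0.0373; B=V−Δ·S=6.9478
Node (1,0) S=96.5600: V=(p*·5.4718+(1−p*)·45.1326)/1.1=7.3781; Δ=(5.4718−45.1326)/(109.1128−65.6608)=-0.9127; B=V−Δ·S=95.5131
Node (1,1) S=160.4600: V=(p*·0.1845+(1−p*)·5.4718)/1.1=0.4881; Δ=(0.1845−5.4718)/(181.3198−109.1128)=-0.0732; B=V−Δ·S=12.2378
Node (0,0) S=142.0000: V=(p*·0.4881+(1−p*)·7.3781)/1.1=0.8613; Δ=(0.4881−7.3781)/(160.4600−96.5600)=-0.1078; B=V−Δ·S=16.1723
Self-financing check: at every node Δ·S+B equals the discounted successor values.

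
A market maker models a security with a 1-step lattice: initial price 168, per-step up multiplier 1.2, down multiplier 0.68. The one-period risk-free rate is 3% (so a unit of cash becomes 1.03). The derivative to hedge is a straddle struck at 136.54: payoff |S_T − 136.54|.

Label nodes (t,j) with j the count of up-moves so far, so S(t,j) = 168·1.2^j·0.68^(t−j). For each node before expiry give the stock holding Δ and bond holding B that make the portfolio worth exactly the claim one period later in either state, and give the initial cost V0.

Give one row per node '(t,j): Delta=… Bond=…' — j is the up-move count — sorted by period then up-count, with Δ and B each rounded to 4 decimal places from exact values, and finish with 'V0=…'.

Under the risk-neutral measure, an up-move has probability p* = (R−d)/(u−d) = 0.6731 and values discount at R = 1.03.
Terminal payoffs: V(1,0)=22.3000, V(1,1)=65.0600
  t=0,j=0: stock 168.0000 → up 201.6000 (V=65.0600), down 114.2400 (V=22.3000). Price 49.5930; hedge Δ=0.4895, bond B=-32.6378.
The time-0 hedge costs 49.5930, which is the no-arbitrage price.

(0,0): Delta=0.4895 Bond=-32.6378
V0=49.5930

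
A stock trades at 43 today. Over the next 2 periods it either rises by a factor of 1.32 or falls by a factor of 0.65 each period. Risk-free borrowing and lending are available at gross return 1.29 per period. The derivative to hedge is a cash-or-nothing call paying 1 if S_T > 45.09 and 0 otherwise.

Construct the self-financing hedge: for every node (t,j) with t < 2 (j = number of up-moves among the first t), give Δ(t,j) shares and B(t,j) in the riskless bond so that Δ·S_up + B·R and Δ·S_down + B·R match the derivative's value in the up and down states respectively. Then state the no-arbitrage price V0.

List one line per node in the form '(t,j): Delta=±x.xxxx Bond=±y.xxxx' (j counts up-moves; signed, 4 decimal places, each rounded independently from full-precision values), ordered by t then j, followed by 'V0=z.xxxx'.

(0,0): Delta=0.0257 Bond=-0.5569
(1,0): Delta=0.0000 Bond=0.0000
(1,1): Delta=0.0263 Bond=-0.7521
V0=0.5483

Since d<R<u, set p* = (R−d)/(u−d) = 0.9552; price each node as the discounted p*-expectation of its children.
Payoff layer (t=2): V(2,0)=0.0000, V(2,1)=0.0000, V(2,2)=1.0000
(1,0): S=27.9500. Δ = (V_up−V_dn)/(S_up−S_dn) = (0.0000−0.0000)/(36.8940−18.1675) = 0.0000. V = [p*·0.0000 + (1−p*)·0.0000]/1.29 = 0.0000. B = V − Δ·S = 0.0000.
(1,1): S=56.7600. Δ = (V_up−V_dn)/(S_up−S_dn) = (1.0000−0.0000)/(74.9232−36.8940) = 0.0263. V = [p*·1.0000 + (1−p*)·0.0000]/1.29 = 0.7405. B = V − Δ·S = -0.7521.
(0,0): S=43.0000. Δ = (V_up−V_dn)/(S_up−S_dn) = (0.7405−0.0000)/(56.7600−27.9500) = 0.0257. V = [p*·0.7405 + (1−p*)·0.0000]/1.29 = 0.5483. B = V − Δ·S = -0.5569.
Self-financing check: at every node Δ·S+B equals the discounted successor values.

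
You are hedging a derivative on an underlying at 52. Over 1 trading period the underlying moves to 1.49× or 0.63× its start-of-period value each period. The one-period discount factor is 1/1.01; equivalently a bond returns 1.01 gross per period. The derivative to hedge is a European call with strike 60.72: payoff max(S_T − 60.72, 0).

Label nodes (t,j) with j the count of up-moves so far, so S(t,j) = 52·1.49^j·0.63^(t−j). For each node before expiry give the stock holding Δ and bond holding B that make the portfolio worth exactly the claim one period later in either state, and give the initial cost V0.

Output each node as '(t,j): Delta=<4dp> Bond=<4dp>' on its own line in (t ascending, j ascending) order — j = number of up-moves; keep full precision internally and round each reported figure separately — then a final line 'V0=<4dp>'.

Under the risk-neutral measure, an up-move has probability p* = (R−d)/(u−d) = 0.4419 and values discount at R = 1.01.
At expiry t=1: V(1,0)=0.0000, V(1,1)=16.7600
(0,0): S=52.0000. Δ = (V_up−V_dn)/(S_up−S_dn) = (16.7600−0.0000)/(77.4800−32.7600) = 0.3748. V = [p*·16.7600 + (1−p*)·0.0000]/1.01 = 7.3323. B = V − Δ·S = -12.1561.
Root portfolio cost Δ·52+B reproduces V0=7.3323.

(0,0): Delta=0.3748 Bond=-12.1561
V0=7.3323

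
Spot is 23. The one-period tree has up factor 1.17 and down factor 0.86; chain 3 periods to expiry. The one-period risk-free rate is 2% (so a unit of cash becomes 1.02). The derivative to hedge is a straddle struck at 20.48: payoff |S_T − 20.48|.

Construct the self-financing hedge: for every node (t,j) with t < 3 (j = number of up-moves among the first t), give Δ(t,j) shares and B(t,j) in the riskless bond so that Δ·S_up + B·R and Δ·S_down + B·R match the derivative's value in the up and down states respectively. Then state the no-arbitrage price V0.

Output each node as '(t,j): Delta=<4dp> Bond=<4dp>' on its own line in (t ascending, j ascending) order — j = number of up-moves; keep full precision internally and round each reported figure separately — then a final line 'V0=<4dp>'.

(0,0): Delta=0.5894 Bond=-8.2106
(1,0): Delta=0.0888 Bond=1.5270
(1,1): Delta=0.9343 Bond=-17.6578
(2,0): Delta=-1.0000 Bond=20.0784
(2,1): Delta=0.8390 Bond=-15.8057
(2,2): Delta=1.0000 Bond=-20.0784
V0=5.3449

Since d<R<u, set p* = (R−d)/(u−d) = 0.5161; price each node as the discounted p*-expectation of its children.
Payoff layer (t=3): V(3,0)=5.8507, V(3,1)=0.5774, V(3,2)=6.5968, V(3,3)=16.3571
(2,0): S=17.0108. Δ = (V_up−V_dn)/(S_up−S_dn) = (0.5774−5.8507)/(19.9026−14.6293) = -1.0000. V = [p*·0.5774 + (1−p*)·5.8507]/1.02 = 3.0676. B = V − Δ·S = 20.0784.
(2,1): S=23.1426. Δ = (V_up−V_dn)/(S_up−S_dn) = (6.5968−0.5774)/(27.0768−19.9026) = 0.8390. V = [p*·6.5968 + (1−p*)·0.5774]/1.02 = 3.6120. B = V − Δ·S = -15.8057.
(2,2): S=31.4847. Δ = (V_up−V_dn)/(S_up−S_dn) = (16.3571−6.5968)/(36.8371−27.0768) = 1.0000. V = [p*·16.3571 + (1−p*)·6.5968]/1.02 = 11.4063. B = V − Δ·S = -20.0784.
(1,0): S=19.7800. Δ = (V_up−V_dn)/(S_up−S_dn) = (3.6120−3.0676)/(23.1426−17.0108) = 0.0888. V = [p*·3.6120 + (1−p*)·3.0676]/1.02 = 3.2829. B = V − Δ·S = 1.5270.
(1,1): S=26.9100. Δ = (V_up−V_dn)/(S_up−S_dn) = (11.4063−3.6120)/(31.4847−23.1426) = 0.9343. V = [p*·11.4063 + (1−p*)·3.6120]/1.02 = 7.4851. B = V − Δ·S = -17.6578.
(0,0): S=23.0000. Δ = (V_up−V_dn)/(S_up−S_dn) = (7.4851−3.2829)/(26.9100−19.7800) = 0.5894. V = [p*·7.4851 + (1−p*)·3.2829]/1.02 = 5.3449. B = V − Δ·S = -8.2106.
Self-financing check: at every node Δ·S+B equals the discounted successor values.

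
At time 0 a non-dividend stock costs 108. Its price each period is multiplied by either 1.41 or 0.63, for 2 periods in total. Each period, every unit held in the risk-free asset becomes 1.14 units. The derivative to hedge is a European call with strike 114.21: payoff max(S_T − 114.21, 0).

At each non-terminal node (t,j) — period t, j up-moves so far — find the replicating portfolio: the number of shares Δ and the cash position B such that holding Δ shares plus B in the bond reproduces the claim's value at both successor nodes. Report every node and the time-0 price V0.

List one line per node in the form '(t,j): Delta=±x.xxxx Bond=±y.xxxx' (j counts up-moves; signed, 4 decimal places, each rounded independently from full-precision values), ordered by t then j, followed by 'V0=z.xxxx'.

Since d<R<u, set p* = (R−d)/(u−d) = 0.6538; price each node as the discounted p*-expectation of its children.
Terminal values V(2,·): V(2,0)=0.0000, V(2,1)=0.0000, V(2,2)=100.5048
Node (1,0) S=68.0400: V=(p*·0.0000+(1−p*)·0.0000)/1.14=0.0000; Δ=(0.0000−0.0000)/(95.9364−42.8652)=0.0000; B=V−Δ·S=0.0000
Node (1,1) S=152.2800: V=(p*·100.5048+(1−p*)·0.0000)/1.14=57.6445; Δ=(100.5048−0.0000)/(214.7148−95.9364)=0.8462; B=V−Δ·S=-71.2079
Node (0,0) S=108.0000: V=(p*·57.6445+(1−p*)·0.0000)/1.14=33.0619; Δ=(57.6445−0.0000)/(152.2800−68.0400)=0.6843; B=V−Δ·S=-40.8412
Self-financing check: at every node Δ·S+B equals the discounted successor values.

(0,0): Delta=0.6843 Bond=-40.8412
(1,0): Delta=0.0000 Bond=0.0000
(1,1): Delta=0.8462 Bond=-71.2079
V0=33.0619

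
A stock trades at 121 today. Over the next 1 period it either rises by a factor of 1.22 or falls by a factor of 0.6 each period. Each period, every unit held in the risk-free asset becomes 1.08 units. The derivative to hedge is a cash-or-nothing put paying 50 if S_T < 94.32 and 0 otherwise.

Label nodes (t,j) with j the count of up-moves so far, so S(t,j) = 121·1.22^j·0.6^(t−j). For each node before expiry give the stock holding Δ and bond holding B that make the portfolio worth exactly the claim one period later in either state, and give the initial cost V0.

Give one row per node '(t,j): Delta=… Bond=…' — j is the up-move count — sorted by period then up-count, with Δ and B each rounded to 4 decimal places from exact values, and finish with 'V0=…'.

The replicating-portfolio and risk-neutral prices coincide; use p* = (1.08−0.6)/(1.22−0.6) = 0.7742 for the latter.
Terminal payoffs: V(1,0)=50.0000, V(1,1)=0.0000
  t=0,j=0: stock 121.0000 → up 147.6200 (V=0.0000), down 72.6000 (V=50.0000). Price 10.4540; hedge Δ=-0.6665, bond B=91.0992.
Each (Δ,B) replicates both successor values, so the strategy is self-financing and V0 is arbitrage-free.

(0,0): Delta=-0.6665 Bond=91.0992
V0=10.4540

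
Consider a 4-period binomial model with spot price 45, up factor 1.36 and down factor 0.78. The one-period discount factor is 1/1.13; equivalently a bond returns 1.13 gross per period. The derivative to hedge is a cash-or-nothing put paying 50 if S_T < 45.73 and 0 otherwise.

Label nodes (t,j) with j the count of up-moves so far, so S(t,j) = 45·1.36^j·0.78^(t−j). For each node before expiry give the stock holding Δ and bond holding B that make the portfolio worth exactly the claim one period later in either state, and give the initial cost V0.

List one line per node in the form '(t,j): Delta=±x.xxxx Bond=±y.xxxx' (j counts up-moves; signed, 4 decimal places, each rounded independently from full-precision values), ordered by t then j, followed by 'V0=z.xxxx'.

(0,0): Delta=-0.3780 Bond=22.3828
(1,0): Delta=-0.9206 Bond=44.3372
(1,1): Delta=-0.1735 Bond=12.7775
(2,0): Delta=-1.6815 Bond=70.9348
(2,1): Delta=-0.6337 Bond=36.4103
(2,2): Delta=0.0000 Bond=0.0000
(3,0): Delta=0.0000 Bond=44.2478
(3,1): Delta=-2.3153 Bond=103.7534
(3,2): Delta=0.0000 Bond=0.0000
(3,3): Delta=0.0000 Bond=0.0000
V0=5.3742

No-arbitrage ⇒ martingale measure with p* = (R−d)/(u−d) = 0.6034.
Terminal payoffs: V(4,0)=50.0000, V(4,1)=50.0000, V(4,2)=0.0000, V(4,3)=0.0000, V(4,4)=0.0000
Node (3,0) S=21.3548: V=(p*·50.0000+(1−p*)·50.0000)/1.13=44.2478; Δ=(50.0000−50.0000)/(29.0426−16.6568)=0.0000; B=V−Δ·S=44.2478
Node (3,1) S=37.2341: V=(p*·0.0000+(1−p*)·50.0000)/1.13=17.5465; Δ=(0.0000−50.0000)/(50.6383−29.0426)=-2.3153; B=V−Δ·S=103.7534
Node (3,2) S=64.9210: V=(p*·0.0000+(1−p*)·0.0000)/1.13=0.0000; Δ=(0.0000−0.0000)/(88.2925−50.6383)=0.0000; B=V−Δ·S=0.0000
Node (3,3) S=113.1955: V=(p*·0.0000+(1−p*)·0.0000)/1.13=0.0000; Δ=(0.0000−0.0000)/(153.9459−88.2925)=0.0000; B=V−Δ·S=0.0000
Node (2,0) S=27.3780: V=(p*·17.5465+(1−p*)·44.2478)/1.13=24.8982; Δ=(17.5465−44.2478)/(37.2341−21.3548)=-1.6815; B=V−Δ·S=70.9348
Node (2,1) S=47.7360: V=(p*·0.0000+(1−p*)·17.5465)/1.13=6.1576; Δ=(0.0000−17.5465)/(64.9210−37.2341)=-0.6337; B=V−Δ·S=36.4103
Node (2,2) S=83.2320: V=(p*·0.0000+(1−p*)·0.0000)/1.13=0.0000; Δ=(0.0000−0.0000)/(113.1955−64.9210)=0.0000; B=V−Δ·S=0.0000
Node (1,0) S=35.1000: V=(p*·6.1576+(1−p*)·24.8982)/1.13=12.0259; Δ=(6.1576−24.8982)/(47.7360−27.3780)=-0.9206; B=V−Δ·S=44.3372
Node (1,1) S=61.2000: V=(p*·0.0000+(1−p*)·6.1576)/1.13=2.1609; Δ=(0.0000−6.1576)/(83.2320−47.7360)=-0.1735; B=V−Δ·S=12.7775
Node (0,0) S=45.0000: V=(p*·2.1609+(1−p*)·12.0259)/1.13=5.3742; Δ=(2.1609−12.0259)/(61.2000−35.1000)=-0.3780; B=V−Δ·S=22.3828
Self-financing check: at every node Δ·S+B equals the discounted successor values.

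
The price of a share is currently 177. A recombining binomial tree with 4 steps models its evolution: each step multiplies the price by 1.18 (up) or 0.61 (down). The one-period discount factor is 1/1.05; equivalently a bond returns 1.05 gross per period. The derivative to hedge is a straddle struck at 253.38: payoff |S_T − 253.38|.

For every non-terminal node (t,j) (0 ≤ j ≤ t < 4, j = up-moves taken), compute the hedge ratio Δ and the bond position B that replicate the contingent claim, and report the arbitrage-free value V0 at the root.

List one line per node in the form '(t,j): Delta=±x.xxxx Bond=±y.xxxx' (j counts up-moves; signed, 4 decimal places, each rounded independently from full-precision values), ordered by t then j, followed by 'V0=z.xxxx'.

(0,0): Delta=-0.2928 Bond=135.7356
(1,0): Delta=-1.0000 Bond=218.8792
(1,1): Delta=-0.1848 Bond=119.9624
(2,0): Delta=-1.0000 Bond=229.8231
(2,1): Delta=-1.0000 Bond=229.8231
(2,2): Delta=-0.0603 Bond=95.2738
(3,0): Delta=-1.0000 Bond=241.3143
(3,1): Delta=-1.0000 Bond=241.3143
(3,2): Delta=-1.0000 Bond=241.3143
(3,3): Delta=0.0833 Bond=58.2966
V0=83.9107

No-arbitrage ⇒ martingale measure with p* = (R−d)/(u−d) = 0.7719.
Terminal payoffs: V(4,0)=228.8729, V(4,1)=205.9727, V(4,2)=161.6742, V(4,3)=75.9818, V(4,4)=89.7837
(3,0): S=40.1756. Δ = (V_up−V_dn)/(S_up−S_dn) = (205.9727−228.8729)/(47.4073−24.5071) = -1.0000. V = [p*·205.9727 + (1−p*)·228.8729]/1.05 = 201.1386. B = V − Δ·S = 241.3143.
(3,1): S=77.7168. Δ = (V_up−V_dn)/(S_up−S_dn) = (161.6742−205.9727)/(91.7058−47.4073) = -1.0000. V = [p*·161.6742 + (1−p*)·205.9727]/1.05 = 163.5975. B = V − Δ·S = 241.3143.
(3,2): S=150.3374. Δ = (V_up−V_dn)/(S_up−S_dn) = (75.9818−161.6742)/(177.3982−91.7058) = -1.0000. V = [p*·75.9818 + (1−p*)·161.6742]/1.05 = 90.9769. B = V − Δ·S = 241.3143.
(3,3): S=290.8167. Δ = (V_up−V_dn)/(S_up−S_dn) = (89.7837−75.9818)/(343.1637−177.3982) = 0.0833. V = [p*·89.7837 + (1−p*)·75.9818]/1.05 = 82.5104. B = V − Δ·S = 58.2966.
(2,0): S=65.8617. Δ = (V_up−V_dn)/(S_up−S_dn) = (163.5975−201.1386)/(77.7168−40.1756) = -1.0000. V = [p*·163.5975 + (1−p*)·201.1386]/1.05 = 163.9614. B = V − Δ·S = 229.8231.
(2,1): S=127.4046. Δ = (V_up−V_dn)/(S_up−S_dn) = (90.9769−163.5975)/(150.3374−77.7168) = -1.0000. V = [p*·90.9769 + (1−p*)·163.5975]/1.05 = 102.4185. B = V − Δ·S = 229.8231.
(2,2): S=246.4548. Δ = (V_up−V_dn)/(S_up−S_dn) = (82.5104−90.9769)/(290.8167−150.3374) = -0.0603. V = [p*·82.5104 + (1−p*)·90.9769]/1.05 = 80.4203. B = V − Δ·S = 95.2738.
(1,0): S=107.9700. Δ = (V_up−V_dn)/(S_up−S_dn) = (102.4185−163.9614)/(127.4046−65.8617) = -1.0000. V = [p*·102.4185 + (1−p*)·163.9614]/1.05 = 110.9092. B = V − Δ·S = 218.8792.
(1,1): S=208.8600. Δ = (V_up−V_dn)/(S_up−S_dn) = (80.4203−102.4185)/(246.4548−127.4046) = -0.1848. V = [p*·80.4203 + (1−p*)·102.4185]/1.05 = 81.3690. B = V − Δ·S = 119.9624.
(0,0): S=177.0000. Δ = (V_up−V_dn)/(S_up−S_dn) = (81.3690−110.9092)/(208.8600−107.9700) = -0.2928. V = [p*·81.3690 + (1−p*)·110.9092]/1.05 = 83.9107. B = V − Δ·S = 135.7356.
Root portfolio cost Δ·177+B reproduces V0=83.9107.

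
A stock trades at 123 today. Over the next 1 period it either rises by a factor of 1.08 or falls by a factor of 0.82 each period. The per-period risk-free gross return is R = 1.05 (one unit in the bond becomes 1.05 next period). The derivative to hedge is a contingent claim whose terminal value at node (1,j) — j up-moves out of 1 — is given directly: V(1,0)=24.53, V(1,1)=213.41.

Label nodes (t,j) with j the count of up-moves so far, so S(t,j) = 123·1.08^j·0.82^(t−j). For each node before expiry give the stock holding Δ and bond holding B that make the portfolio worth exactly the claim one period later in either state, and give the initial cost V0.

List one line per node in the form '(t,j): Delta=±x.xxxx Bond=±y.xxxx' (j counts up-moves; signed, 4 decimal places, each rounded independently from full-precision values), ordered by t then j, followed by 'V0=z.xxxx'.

(0,0): Delta=5.9062 Bond=-543.9700
V0=182.4916

The replicating-portfolio and risk-neutral prices coincide; use p* = (1.05−0.82)/(1.08−0.82) = 0.8846 for the latter.
At expiry t=1: V(1,0)=24.5300, V(1,1)=213.4100
(0,0): S=123.0000. Δ = (V_up−V_dn)/(S_up−S_dn) = (213.4100−24.5300)/(132.8400−100.8600) = 5.9062. V = [p*·213.4100 + (1−p*)·24.5300]/1.05 = 182.4916. B = V − Δ·S = -543.9700.
Check: Δ(0,0)·S0 + B(0,0) = 182.4916 = V0.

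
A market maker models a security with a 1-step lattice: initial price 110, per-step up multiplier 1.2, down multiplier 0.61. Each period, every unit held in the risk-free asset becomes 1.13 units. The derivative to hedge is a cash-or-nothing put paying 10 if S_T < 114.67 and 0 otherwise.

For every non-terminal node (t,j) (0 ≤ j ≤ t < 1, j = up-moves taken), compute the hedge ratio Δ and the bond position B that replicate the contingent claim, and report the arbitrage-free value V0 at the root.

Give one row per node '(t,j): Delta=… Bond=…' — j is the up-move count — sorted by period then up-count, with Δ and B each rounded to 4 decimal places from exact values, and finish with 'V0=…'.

Risk-neutral probability p* = (R−d)/(u−d) = (1.13−0.61)/(1.2−0.61) = 0.8814.
Terminal payoffs: V(1,0)=10.0000, V(1,1)=0.0000
  t=0,j=0: stock 110.0000 → up 132.0000 (V=0.0000), down 67.1000 (V=10.0000). Price 1.0499; hedge Δ=-0.1541, bond B=17.9991.
Self-financing check: at every node Δ·S+B equals the discounted successor values.

(0,0): Delta=-0.1541 Bond=17.9991
V0=1.0499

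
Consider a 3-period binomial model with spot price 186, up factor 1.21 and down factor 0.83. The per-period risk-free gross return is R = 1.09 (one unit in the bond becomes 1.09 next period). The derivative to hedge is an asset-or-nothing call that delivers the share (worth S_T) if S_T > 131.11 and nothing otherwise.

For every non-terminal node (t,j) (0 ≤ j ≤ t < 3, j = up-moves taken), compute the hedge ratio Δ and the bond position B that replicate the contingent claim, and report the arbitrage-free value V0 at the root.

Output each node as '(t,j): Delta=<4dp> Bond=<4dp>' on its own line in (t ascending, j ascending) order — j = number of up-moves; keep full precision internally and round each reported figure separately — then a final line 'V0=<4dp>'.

Risk-neutral probability p* = (R−d)/(u−d) = (1.09−0.83)/(1.21−0.83) = 0.6842.
Payoff layer (t=3): V(3,0)=0.0000, V(3,1)=155.0438, V(3,2)=226.0278, V(3,3)=329.5103
  t=2,j=0: stock 128.1354 → up 155.0438 (V=155.0438), down 106.3524 (V=0.0000). Price 97.3235; hedge Δ=3.1842, bond B=-310.6866.
  t=2,j=1: stock 186.7998 → up 226.0278 (V=226.0278), down 155.0438 (V=155.0438). Price 186.7998; hedge Δ=1.0000, bond B=0.0000.
  t=2,j=2: stock 272.3226 → up 329.5103 (V=329.5103), down 226.0278 (V=226.0278). Price 272.3226; hedge Δ=1.0000, bond B=0.0000.
  t=1,j=0: stock 154.3800 → up 186.7998 (V=186.7998), down 128.1354 (V=97.3235). Price 145.4533; hedge Δ=1.5252, bond B=-90.0106.
  t=1,j=1: stock 225.0600 → up 272.3226 (V=272.3226), down 186.7998 (V=186.7998). Price 225.0600; hedge Δ=1.0000, bond B=0.0000.
  t=0,j=0: stock 186.0000 → up 225.0600 (V=225.0600), down 154.3800 (V=145.4533). Price 183.4138; hedge Δ=1.1263, bond B=-26.0774.
Check: Δ(0,0)·S0 + B(0,0) = 183.4138 = V0.

(0,0): Delta=1.1263 Bond=-26.0774
(1,0): Delta=1.5252 Bond=-90.0106
(1,1): Delta=1.0000 Bond=0.0000
(2,0): Delta=3.1842 Bond=-310.6866
(2,1): Delta=1.0000 Bond=0.0000
(2,2): Delta=1.0000 Bond=0.0000
V0=183.4138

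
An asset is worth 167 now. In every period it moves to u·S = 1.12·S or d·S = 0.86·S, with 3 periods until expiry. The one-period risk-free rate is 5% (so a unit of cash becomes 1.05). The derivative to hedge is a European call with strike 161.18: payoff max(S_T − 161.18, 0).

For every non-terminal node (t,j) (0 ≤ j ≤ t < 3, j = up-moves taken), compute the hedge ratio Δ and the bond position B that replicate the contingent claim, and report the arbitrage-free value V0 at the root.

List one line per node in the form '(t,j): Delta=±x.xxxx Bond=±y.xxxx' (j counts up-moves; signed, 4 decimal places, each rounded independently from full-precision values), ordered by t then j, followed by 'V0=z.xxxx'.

(0,0): Delta=0.7636 Bond=-95.6901
(1,0): Delta=0.3537 Bond=-41.6057
(1,1): Delta=0.8795 Bond=-122.1632
(2,0): Delta=0.0000 Bond=0.0000
(2,1): Delta=0.4538 Bond=-59.7808
(2,2): Delta=1.0000 Bond=-153.5048
V0=31.8292

No-arbitrage ⇒ martingale measure with p* = (R−d)/(u−d) = 0.7308.
Payoff layer (t=3): V(3,0)=0.0000, V(3,1)=0.0000, V(3,2)=18.9769, V(3,3)=73.4430
  t=2,j=0: stock 123.5132 → up 138.3348 (V=0.0000), down 106.2214 (V=0.0000). Price 0.0000; hedge Δ=0.0000, bond B=0.0000.
  t=2,j=1: stock 160.8544 → up 180.1569 (V=18.9769), down 138.3348 (V=0.0000). Price 13.2074; hedge Δ=0.4538, bond B=-59.7808.
  t=2,j=2: stock 209.4848 → up 234.6230 (V=73.4430), down 180.1569 (V=18.9769). Price 55.9800; hedge Δ=1.0000, bond B=-153.5048.
  t=1,j=0: stock 143.6200 → up 160.8544 (V=13.2074), down 123.5132 (V=0.0000). Price 9.1920; hedge Δ=0.3537, bond B=-41.6057.
  t=1,j=1: stock 187.0400 → up 209.4848 (V=55.9800), down 160.8544 (V=13.2074). Price 42.3470; hedge Δ=0.8795, bond B=-122.1632.
  t=0,j=0: stock 167.0000 → up 187.0400 (V=42.3470), down 143.6200 (V=9.1920). Price 31.8292; hedge Δ=0.7636, bond B=-95.6901.
The time-0 hedge costs 31.8292, which is the no-arbitrage price.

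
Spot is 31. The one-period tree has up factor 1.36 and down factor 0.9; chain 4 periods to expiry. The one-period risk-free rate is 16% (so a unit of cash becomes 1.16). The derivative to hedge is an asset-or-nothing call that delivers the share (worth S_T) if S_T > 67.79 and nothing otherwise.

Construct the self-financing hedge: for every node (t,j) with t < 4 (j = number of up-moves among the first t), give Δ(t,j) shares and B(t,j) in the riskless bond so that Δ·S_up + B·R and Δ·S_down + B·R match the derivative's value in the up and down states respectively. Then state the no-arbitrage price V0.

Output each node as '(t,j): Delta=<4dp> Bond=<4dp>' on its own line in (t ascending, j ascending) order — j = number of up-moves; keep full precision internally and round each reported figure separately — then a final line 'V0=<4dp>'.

The replicating-portfolio and risk-neutral prices coincide; use p* = (1.16−0.9)/(1.36−0.9) = 0.5652 for the latter.
Payoff layer (t=4): V(4,0)=0.0000, V(4,1)=0.0000, V(4,2)=0.0000, V(4,3)=70.1812, V(4,4)=106.0516
  t=3,j=0: stock 22.5990 → up 30.7346 (V=0.0000), down 20.3391 (V=0.0000). Price 0.0000; hedge Δ=0.0000, bond B=0.0000.
  t=3,j=1: stock 34.1496 → up 46.4435 (V=0.0000), down 30.7346 (V=0.0000). Price 0.0000; hedge Δ=0.0000, bond B=0.0000.
  t=3,j=2: stock 51.6038 → up 70.1812 (V=70.1812), down 46.4435 (V=0.0000). Price 34.1962; hedge Δ=2.9565, bond B=-118.3716.
  t=3,j=3: stock 77.9791 → up 106.0516 (V=106.0516), down 70.1812 (V=70.1812). Price 77.9791; hedge Δ=1.0000, bond B=0.0000.
  t=2,j=0: stock 25.1100 → up 34.1496 (V=0.0000), down 22.5990 (V=0.0000). Price 0.0000; hedge Δ=0.0000, bond B=0.0000.
  t=2,j=1: stock 37.9440 → up 51.6038 (V=34.1962), down 34.1496 (V=0.0000). Price 16.6623; hedge Δ=1.9592, bond B=-57.6773.
  t=2,j=2: stock 57.3376 → up 77.9791 (V=77.9791), down 51.6038 (V=34.1962). Price 50.8130; hedge Δ=1.6600, bond B=-44.3672.
  t=1,j=0: stock 27.9000 → up 37.9440 (V=16.6623), down 25.1100 (V=0.0000). Price 8.1188; hedge Δ=1.2983, bond B=-28.1036.
  t=1,j=1: stock 42.1600 → up 57.3376 (V=50.8130), down 37.9440 (V=16.6623). Price 31.0042; hedge Δ=1.7609, bond B=-43.2364.
  t=0,j=0: stock 31.0000 → up 42.1600 (V=31.0042), down 27.9000 (V=8.1188). Price 18.1500; hedge Δ=1.6049, bond B=-31.6008.
Root portfolio cost Δ·31+B reproduces V0=18.1500.

(0,0): Delta=1.6049 Bond=-31.6008
(1,0): Delta=1.2983 Bond=-28.1036
(1,1): Delta=1.7609 Bond=-43.2364
(2,0): Delta=0.0000 Bond=0.0000
(2,1): Delta=1.9592 Bond=-57.6773
(2,2): Delta=1.6600 Bond=-44.3672
(3,0): Delta=0.0000 Bond=0.0000
(3,1): Delta=0.0000 Bond=0.0000
(3,2): Delta=2.9565 Bond=-118.3716
(3,3): Delta=1.0000 Bond=0.0000
V0=18.1500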